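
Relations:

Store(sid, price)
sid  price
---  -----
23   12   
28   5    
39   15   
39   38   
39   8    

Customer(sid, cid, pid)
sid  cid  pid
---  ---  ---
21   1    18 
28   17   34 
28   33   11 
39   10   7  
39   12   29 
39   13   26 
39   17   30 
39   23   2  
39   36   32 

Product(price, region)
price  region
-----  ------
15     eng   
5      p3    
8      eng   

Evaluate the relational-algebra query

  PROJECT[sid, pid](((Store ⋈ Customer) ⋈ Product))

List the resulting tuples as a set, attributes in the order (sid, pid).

{(28, 11), (28, 34), (39, 2), (39, 26), (39, 29), (39, 30), (39, 32), (39, 7)}

Joining Store and Customer on sid yields {(28, 5, 17, 34), (28, 5, 33, 11), (39, 15, 10, 7), (39, 15, 12, 29), (39, 15, 13, 26), (39, 15, 17, 30), (39, 15, 23, 2), (39, 15, 36, 32), (39, 38, 10, 7), (39, 38, 12, 29), (39, 38, 13, 26), (39, 38, 17, 30), (39, 38, 23, 2), (39, 38, 36, 32), (39, 8, 10, 7), (39, 8, 12, 29), (39, 8, 13, 26), (39, 8, 17, 30), (39, 8, 23, 2), (39, 8, 36, 32)}.
Joining (Store ⋈ Customer) and Product on price yields {(28, 5, 17, 34, p3), (28, 5, 33, 11, p3), (39, 15, 10, 7, eng), (39, 15, 12, 29, eng), (39, 15, 13, 26, eng), (39, 15, 17, 30, eng), (39, 15, 23, 2, eng), (39, 15, 36, 32, eng), (39, 8, 10, 7, eng), (39, 8, 12, 29, eng), (39, 8, 13, 26, eng), (39, 8, 17, 30, eng), (39, 8, 23, 2, eng), (39, 8, 36, 32, eng)}.
π[sid, pid]: project onto (sid, pid) (6 duplicate(s) eliminated) → {(28, 11), (28, 34), (39, 2), (39, 26), (39, 29), (39, 30), (39, 32), (39, 7)}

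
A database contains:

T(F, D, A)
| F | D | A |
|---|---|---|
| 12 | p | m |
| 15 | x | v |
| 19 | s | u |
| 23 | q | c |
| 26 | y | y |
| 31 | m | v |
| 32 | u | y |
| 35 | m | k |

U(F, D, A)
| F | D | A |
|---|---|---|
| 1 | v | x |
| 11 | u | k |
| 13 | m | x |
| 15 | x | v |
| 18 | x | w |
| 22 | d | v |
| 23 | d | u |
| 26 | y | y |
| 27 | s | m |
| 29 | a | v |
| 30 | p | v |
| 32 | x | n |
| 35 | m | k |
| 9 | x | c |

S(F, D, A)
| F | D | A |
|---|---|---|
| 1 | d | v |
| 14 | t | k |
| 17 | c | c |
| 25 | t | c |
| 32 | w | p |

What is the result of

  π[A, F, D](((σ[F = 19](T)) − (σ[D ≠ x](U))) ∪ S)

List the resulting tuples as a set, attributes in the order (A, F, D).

{(c, 17, c), (c, 25, t), (k, 14, t), (p, 32, w), (u, 19, s), (v, 1, d)}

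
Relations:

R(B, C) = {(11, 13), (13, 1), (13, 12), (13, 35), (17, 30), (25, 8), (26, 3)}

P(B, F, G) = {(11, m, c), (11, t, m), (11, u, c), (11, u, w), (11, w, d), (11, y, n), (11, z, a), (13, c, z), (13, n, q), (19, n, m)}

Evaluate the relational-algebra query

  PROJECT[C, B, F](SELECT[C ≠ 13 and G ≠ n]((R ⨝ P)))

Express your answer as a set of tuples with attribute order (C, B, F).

{(1, 13, c), (1, 13, n), (12, 13, c), (12, 13, n), (35, 13, c), (35, 13, n)}

R ⋈ P (natural join on B): {(11, 13, m, c), (11, 13, t, m), (11, 13, u, c), (11, 13, u, w), (11, 13, w, d), (11, 13, y, n), (11, 13, z, a), (13, 1, c, z), (13, 1, n, q), (13, 12, c, z), (13, 12, n, q), (13, 35, c, z), (13, 35, n, q)}
Selection C ≠ 13 and G ≠ n: {(13, 1, c, z), (13, 1, n, q), (13, 12, c, z), (13, 12, n, q), (13, 35, c, z), (13, 35, n, q)}
π[C, B, F]: project onto (C, B, F) → {(1, 13, c), (1, 13, n), (12, 13, c), (12, 13, n), (35, 13, c), (35, 13, n)}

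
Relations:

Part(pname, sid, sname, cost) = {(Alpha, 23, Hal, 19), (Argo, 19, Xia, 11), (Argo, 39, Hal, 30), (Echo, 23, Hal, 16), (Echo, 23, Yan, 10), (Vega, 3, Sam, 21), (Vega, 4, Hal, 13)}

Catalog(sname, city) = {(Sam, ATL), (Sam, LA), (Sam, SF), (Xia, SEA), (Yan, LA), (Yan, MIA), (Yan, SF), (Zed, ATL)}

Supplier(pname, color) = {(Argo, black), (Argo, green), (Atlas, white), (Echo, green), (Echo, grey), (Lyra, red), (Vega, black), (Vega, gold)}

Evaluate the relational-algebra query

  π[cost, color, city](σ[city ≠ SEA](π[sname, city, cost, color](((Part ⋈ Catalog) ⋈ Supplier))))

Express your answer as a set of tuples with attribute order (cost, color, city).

{(10, green, LA), (10, green, MIA), (10, green, SF), (10, grey, LA), (10, grey, MIA), (10, grey, SF), (21, black, ATL), (21, black, LA), (21, black, SF), (21, gold, ATL), (21, gold, LA), (21, gold, SF)}

Part ⋈ Catalog (natural join on sname): {(Argo, 19, Xia, 11, SEA), (Echo, 23, Yan, 10, LA), (Echo, 23, Yan, 10, MIA), (Echo, 23, Yan, 10, SF), (Vega, 3, Sam, 21, ATL), (Vega, 3, Sam, 21, LA), (Vega, 3, Sam, 21, SF)}
(Part ⋈ Catalog) ⋈ Supplier (natural join on pname): {(Argo, 19, Xia, 11, SEA, black), (Argo, 19, Xia, 11, SEA, green), (Echo, 23, Yan, 10, LA, green), (Echo, 23, Yan, 10, LA, grey), (Echo, 23, Yan, 10, MIA, green), (Echo, 23, Yan, 10, MIA, grey), (Echo, 23, Yan, 10, SF, green), (Echo, 23, Yan, 10, SF, grey), (Vega, 3, Sam, 21, ATL, black), (Vega, 3, Sam, 21, ATL, gold), (Vega, 3, Sam, 21, LA, black), (Vega, 3, Sam, 21, LA, gold), (Vega, 3, Sam, 21, SF, black), (Vega, 3, Sam, 21, SF, gold)}
Keep only column(s) sname, city, cost, color: {(Sam, ATL, 21, black), (Sam, ATL, 21, gold), (Sam, LA, 21, black), (Sam, LA, 21, gold), (Sam, SF, 21, black), (Sam, SF, 21, gold), (Xia, SEA, 11, black), (Xia, SEA, 11, green), (Yan, LA, 10, green), (Yan, LA, 10, grey), (Yan, MIA, 10, green), (Yan, MIA, 10, grey), (Yan, SF, 10, green), (Yan, SF, 10, grey)}
Selection city ≠ SEA: {(Sam, ATL, 21, black), (Sam, ATL, 21, gold), (Sam, LA, 21, black), (Sam, LA, 21, gold), (Sam, SF, 21, black), (Sam, SF, 21, gold), (Yan, LA, 10, green), (Yan, LA, 10, grey), (Yan, MIA, 10, green), (Yan, MIA, 10, grey), (Yan, SF, 10, green), (Yan, SF, 10, grey)}
Keep only column(s) cost, color, city: {(10, green, LA), (10, green, MIA), (10, green, SF), (10, grey, LA), (10, grey, MIA), (10, grey, SF), (21, black, ATL), (21, black, LA), (21, black, SF), (21, gold, ATL), (21, gold, LA), (21, gold, SF)}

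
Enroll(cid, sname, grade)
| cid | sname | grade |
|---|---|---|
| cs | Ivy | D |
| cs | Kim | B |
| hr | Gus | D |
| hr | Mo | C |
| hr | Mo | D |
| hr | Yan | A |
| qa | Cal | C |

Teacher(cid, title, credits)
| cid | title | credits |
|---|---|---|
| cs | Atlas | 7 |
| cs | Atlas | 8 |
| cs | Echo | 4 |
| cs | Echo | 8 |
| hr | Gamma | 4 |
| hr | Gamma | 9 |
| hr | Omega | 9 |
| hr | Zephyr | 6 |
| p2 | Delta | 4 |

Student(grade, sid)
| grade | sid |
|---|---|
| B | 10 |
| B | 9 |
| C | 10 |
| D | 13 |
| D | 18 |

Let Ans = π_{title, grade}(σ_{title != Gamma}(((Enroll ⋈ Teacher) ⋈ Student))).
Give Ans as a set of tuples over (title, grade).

{(Atlas, B), (Atlas, D), (Echo, B), (Echo, D), (Omega, C), (Omega, D), (Zephyr, C), (Zephyr, D)}

Enroll ⋈ Teacher (natural join on cid): {(cs, Ivy, D, Atlas, 7), (cs, Ivy, D, Atlas, 8), (cs, Ivy, D, Echo, 4), (cs, Ivy, D, Echo, 8), (cs, Kim, B, Atlas, 7), (cs, Kim, B, Atlas, 8), (cs, Kim, B, Echo, 4), (cs, Kim, B, Echo, 8), (hr, Gus, D, Gamma, 4), (hr, Gus, D, Gamma, 9), (hr, Gus, D, Omega, 9), (hr, Gus, D, Zephyr, 6), (hr, Mo, C, Gamma, 4), (hr, Mo, C, Gamma, 9), (hr, Mo, C, Omega, 9), (hr, Mo, C, Zephyr, 6), (hr, Mo, D, Gamma, 4), (hr, Mo, D, Gamma, 9), (hr, Mo, D, Omega, 9), (hr, Mo, D, Zephyr, 6), (hr, Yan, A, Gamma, 4), (hr, Yan, A, Gamma, 9), (hr, Yan, A, Omega, 9), (hr, Yan, A, Zephyr, 6)}
(Enroll ⋈ Teacher) ⋈ Student (natural join on grade): {(cs, Ivy, D, Atlas, 7, 13), (cs, Ivy, D, Atlas, 7, 18), (cs, Ivy, D, Atlas, 8, 13), (cs, Ivy, D, Atlas, 8, 18), (cs, Ivy, D, Echo, 4, 13), (cs, Ivy, D, Echo, 4, 18), (cs, Ivy, D, Echo, 8, 13), (cs, Ivy, D, Echo, 8, 18), (cs, Kim, B, Atlas, 7, 10), (cs, Kim, B, Atlas, 7, 9), (cs, Kim, B, Atlas, 8, 10), (cs, Kim, B, Atlas, 8, 9), (cs, Kim, B, Echo, 4, 10), (cs, Kim, B, Echo, 4, 9), (cs, Kim, B, Echo, 8, 10), (cs, Kim, B, Echo, 8, 9), (hr, Gus, D, Gamma, 4, 13), (hr, Gus, D, Gamma, 4, 18), (hr, Gus, D, Gamma, 9, 13), (hr, Gus, D, Gamma, 9, 18), (hr, Gus, D, Omega, 9, 13), (hr, Gus, D, Omega, 9, 18), (hr, Gus, D, Zephyr, 6, 13), (hr, Gus, D, Zephyr, 6, 18), (hr, Mo, C, Gamma, 4, 10), (hr, Mo, C, Gamma, 9, 10), (hr, Mo, C, Omega, 9, 10), (hr, Mo, C, Zephyr, 6, 10), (hr, Mo, D, Gamma, 4, 13), (hr, Mo, D, Gamma, 4, 18), (hr, Mo, D, Gamma, 9, 13), (hr, Mo, D, Gamma, 9, 18), (hr, Mo, D, Omega, 9, 13), (hr, Mo, D, Omega, 9, 18), (hr, Mo, D, Zephyr, 6, 13), (hr, Mo, D, Zephyr, 6, 18)}
σ[title != Gamma]: keep tuples satisfying title != Gamma → {(cs, Ivy, D, Atlas, 7, 13), (cs, Ivy, D, Atlas, 7, 18), (cs, Ivy, D, Atlas, 8, 13), (cs, Ivy, D, Atlas, 8, 18), (cs, Ivy, D, Echo, 4, 13), (cs, Ivy, D, Echo, 4, 18), (cs, Ivy, D, Echo, 8, 13), (cs, Ivy, D, Echo, 8, 18), (cs, Kim, B, Atlas, 7, 10), (cs, Kim, B, Atlas, 7, 9), (cs, Kim, B, Atlas, 8, 10), (cs, Kim, B, Atlas, 8, 9), (cs, Kim, B, Echo, 4, 10), (cs, Kim, B, Echo, 4, 9), (cs, Kim, B, Echo, 8, 10), (cs, Kim, B, Echo, 8, 9), (hr, Gus, D, Omega, 9, 13), (hr, Gus, D, Omega, 9, 18), (hr, Gus, D, Zephyr, 6, 13), (hr, Gus, D, Zephyr, 6, 18), (hr, Mo, C, Omega, 9, 10), (hr, Mo, C, Zephyr, 6, 10), (hr, Mo, D, Omega, 9, 13), (hr, Mo, D, Omega, 9, 18), (hr, Mo, D, Zephyr, 6, 13), (hr, Mo, D, Zephyr, 6, 18)}
Projecting to title, grade (18 duplicate(s) eliminated): {(Atlas, B), (Atlas, D), (Echo, B), (Echo, D), (Omega, C), (Omega, D), (Zephyr, C), (Zephyr, D)}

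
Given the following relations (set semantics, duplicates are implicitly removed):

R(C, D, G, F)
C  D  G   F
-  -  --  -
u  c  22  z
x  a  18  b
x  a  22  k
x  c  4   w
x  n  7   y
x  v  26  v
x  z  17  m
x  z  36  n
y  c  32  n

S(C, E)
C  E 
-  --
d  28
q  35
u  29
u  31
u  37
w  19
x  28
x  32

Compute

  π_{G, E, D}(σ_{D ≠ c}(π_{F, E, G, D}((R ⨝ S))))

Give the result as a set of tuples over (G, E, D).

{(17, 28, z), (17, 32, z), (18, 28, a), (18, 32, a), (22, 28, a), (22, 32, a), (26, 28, v), (26, 32, v), (36, 28, z), (36, 32, z), (7, 28, n), (7, 32, n)}

R ⋈ S (natural join on C): {(u, c, 22, z, 29), (u, c, 22, z, 31), (u, c, 22, z, 37), (x, a, 18, b, 28), (x, a, 18, b, 32), (x, a, 22, k, 28), (x, a, 22, k, 32), (x, c, 4, w, 28), (x, c, 4, w, 32), (x, n, 7, y, 28), (x, n, 7, y, 32), (x, v, 26, v, 28), (x, v, 26, v, 32), (x, z, 17, m, 28), (x, z, 17, m, 32), (x, z, 36, n, 28), (x, z, 36, n, 32)}
π_{F, E, G, D} gives {(b, 28, 18, a), (b, 32, 18, a), (k, 28, 22, a), (k, 32, 22, a), (m, 28, 17, z), (m, 32, 17, z), (n, 28, 36, z), (n, 32, 36, z), (v, 28, 26, v), (v, 32, 26, v), (w, 28, 4, c), (w, 32, 4, c), (y, 28, 7, n), (y, 32, 7, n), (z, 29, 22, c), (z, 31, 22, c), (z, 37, 22, c)}.
Selection D ≠ c: {(b, 28, 18, a), (b, 32, 18, a), (k, 28, 22, a), (k, 32, 22, a), (m, 28, 17, z), (m, 32, 17, z), (n, 28, 36, z), (n, 32, 36, z), (v, 28, 26, v), (v, 32, 26, v), (y, 28, 7, n), (y, 32, 7, n)}
π_{G, E, D} gives {(17, 28, z), (17, 32, z), (18, 28, a), (18, 32, a), (22, 28, a), (22, 32, a), (26, 28, v), (26, 32, v), (36, 28, z), (36, 32, z), (7, 28, n), (7, 32, n)}.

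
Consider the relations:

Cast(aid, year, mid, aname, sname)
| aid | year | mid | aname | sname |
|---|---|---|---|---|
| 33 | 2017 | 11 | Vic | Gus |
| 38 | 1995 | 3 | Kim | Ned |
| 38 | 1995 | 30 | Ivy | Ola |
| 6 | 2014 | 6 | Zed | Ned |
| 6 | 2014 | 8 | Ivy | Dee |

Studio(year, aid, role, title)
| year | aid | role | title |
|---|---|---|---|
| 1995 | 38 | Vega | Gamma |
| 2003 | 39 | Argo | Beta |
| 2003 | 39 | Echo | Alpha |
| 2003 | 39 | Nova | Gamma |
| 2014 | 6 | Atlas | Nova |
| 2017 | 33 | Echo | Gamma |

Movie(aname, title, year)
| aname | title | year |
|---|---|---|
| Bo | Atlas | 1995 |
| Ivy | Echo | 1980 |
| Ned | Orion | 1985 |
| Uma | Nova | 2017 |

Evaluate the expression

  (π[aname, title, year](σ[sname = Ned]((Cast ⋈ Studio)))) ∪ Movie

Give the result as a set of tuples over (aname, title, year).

{(Bo, Atlas, 1995), (Ivy, Echo, 1980), (Kim, Gamma, 1995), (Ned, Orion, 1985), (Uma, Nova, 2017), (Zed, Nova, 2014)}

Cast ⋈ Studio (natural join on aid, year): {(33, 2017, 11, Vic, Gus, Echo, Gamma), (38, 1995, 3, Kim, Ned, Vega, Gamma), (38, 1995, 30, Ivy, Ola, Vega, Gamma), (6, 2014, 6, Zed, Ned, Atlas, Nova), (6, 2014, 8, Ivy, Dee, Atlas, Nova)}
Selection sname = Ned: {(38, 1995, 3, Kim, Ned, Vega, Gamma), (6, 2014, 6, Zed, Ned, Atlas, Nova)}
Keep only column(s) aname, title, year: {(Kim, Gamma, 1995), (Zed, Nova, 2014)}
Taking the union: {(Bo, Atlas, 1995), (Ivy, Echo, 1980), (Kim, Gamma, 1995), (Ned, Orion, 1985), (Uma, Nova, 2017), (Zed, Nova, 2014)}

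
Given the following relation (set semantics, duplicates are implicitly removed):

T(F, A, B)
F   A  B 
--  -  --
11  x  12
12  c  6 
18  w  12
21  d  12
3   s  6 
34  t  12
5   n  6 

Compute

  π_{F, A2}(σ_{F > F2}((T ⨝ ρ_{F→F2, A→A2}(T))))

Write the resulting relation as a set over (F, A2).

{(12, n), (12, s), (18, x), (21, w), (21, x), (34, d), (34, w), (34, x), (5, s)}

ρ[F→F2, A→A2]: schema becomes (F2, A2, B); tuples unchanged.
T ⋈ ρ_{F→F2, A→A2}(T) (natural join on B): {(11, x, 12, 11, x), (11, x, 12, 18, w), (11, x, 12, 21, d), (11, x, 12, 34, t), (12, c, 6, 12, c), (12, c, 6, 3, s), (12, c, 6, 5, n), (18, w, 12, 11, x), (18, w, 12, 18, w), (18, w, 12, 21, d), (18, w, 12, 34, t), (21, d, 12, 11, x), (21, d, 12, 18, w), (21, d, 12, 21, d), (21, d, 12, 34, t), (3, s, 6, 12, c), (3, s, 6, 3, s), (3, s, 6, 5, n), (34, t, 12, 11, x), (34, t, 12, 18, w), (34, t, 12, 21, d), (34, t, 12, 34, t), (5, n, 6, 12, c), (5, n, 6, 3, s), (5, n, 6, 5, n)}
Apply σ_{F > F2}; surviving tuples: {(12, c, 6, 3, s), (12, c, 6, 5, n), (18, w, 12, 11, x), (21, d, 12, 11, x), (21, d, 12, 18, w), (34, t, 12, 11, x), (34, t, 12, 18, w), (34, t, 12, 21, d), (5, n, 6, 3, s)}
π[F, A2]: project onto (F, A2) → {(12, n), (12, s), (18, x), (21, w), (21, x), (34, d), (34, w), (34, x), (5, s)}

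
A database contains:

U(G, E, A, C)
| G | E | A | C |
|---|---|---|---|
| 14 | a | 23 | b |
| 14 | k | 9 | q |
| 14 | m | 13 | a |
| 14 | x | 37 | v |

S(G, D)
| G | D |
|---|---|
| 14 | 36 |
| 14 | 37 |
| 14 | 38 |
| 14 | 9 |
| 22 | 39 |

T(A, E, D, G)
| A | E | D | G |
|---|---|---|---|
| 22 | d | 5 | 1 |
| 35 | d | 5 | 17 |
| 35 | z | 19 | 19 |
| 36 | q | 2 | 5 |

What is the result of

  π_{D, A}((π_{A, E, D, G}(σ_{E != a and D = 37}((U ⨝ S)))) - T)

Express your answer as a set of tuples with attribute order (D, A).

Joining U and S on G yields {(14, a, 23, b, 36), (14, a, 23, b, 37), (14, a, 23, b, 38), (14, a, 23, b, 9), (14, k, 9, q, 36), (14, k, 9, q, 37), (14, k, 9, q, 38), (14, k, 9, q, 9), (14, m, 13, a, 36), (14, m, 13, a, 37), (14, m, 13, a, 38), (14, m, 13, a, 9), (14, x, 37, v, 36), (14, x, 37, v, 37), (14, x, 37, v, 38), (14, x, 37, v, 9)}.
σ[E != a and D = 37]: keep tuples satisfying E != a and D = 37 → {(14, k, 9, q, 37), (14, m, 13, a, 37), (14, x, 37, v, 37)}
Projecting to A, E, D, G: {(13, m, 37, 14), (37, x, 37, 14), (9, k, 37, 14)}
Difference: {(13, m, 37, 14), (37, x, 37, 14), (9, k, 37, 14)} with {(22, d, 5, 1), (35, d, 5, 17), (35, z, 19, 19), (36, q, 2, 5)} → {(13, m, 37, 14), (37, x, 37, 14), (9, k, 37, 14)}
Projecting to D, A: {(37, 13), (37, 37), (37, 9)}

{(37, 13), (37, 37), (37, 9)}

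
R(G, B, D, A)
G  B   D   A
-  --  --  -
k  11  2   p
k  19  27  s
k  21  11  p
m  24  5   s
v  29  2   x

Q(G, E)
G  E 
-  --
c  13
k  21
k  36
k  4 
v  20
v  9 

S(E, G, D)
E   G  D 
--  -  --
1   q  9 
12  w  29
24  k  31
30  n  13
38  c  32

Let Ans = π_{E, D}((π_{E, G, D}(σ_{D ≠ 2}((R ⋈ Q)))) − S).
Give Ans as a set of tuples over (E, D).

R ⋈ Q (natural join on G): {(k, 11, 2, p, 21), (k, 11, 2, p, 36), (k, 11, 2, p, 4), (k, 19, 27, s, 21), (k, 19, 27, s, 36), (k, 19, 27, s, 4), (k, 21, 11, p, 21), (k, 21, 11, p, 36), (k, 21, 11, p, 4), (v, 29, 2, x, 20), (v, 29, 2, x, 9)}
Selection D ≠ 2: {(k, 19, 27, s, 21), (k, 19, 27, s, 36), (k, 19, 27, s, 4), (k, 21, 11, p, 21), (k, 21, 11, p, 36), (k, 21, 11, p, 4)}
π_{E, G, D} gives {(21, k, 11), (21, k, 27), (36, k, 11), (36, k, 27), (4, k, 11), (4, k, 27)}.
Taking the difference: {(21, k, 11), (21, k, 27), (36, k, 11), (36, k, 27), (4, k, 11), (4, k, 27)}
π_{E, D} gives {(21, 11), (21, 27), (36, 11), (36, 27), (4, 11), (4, 27)}.

{(21, 11), (21, 27), (36, 11), (36, 27), (4, 11), (4, 27)}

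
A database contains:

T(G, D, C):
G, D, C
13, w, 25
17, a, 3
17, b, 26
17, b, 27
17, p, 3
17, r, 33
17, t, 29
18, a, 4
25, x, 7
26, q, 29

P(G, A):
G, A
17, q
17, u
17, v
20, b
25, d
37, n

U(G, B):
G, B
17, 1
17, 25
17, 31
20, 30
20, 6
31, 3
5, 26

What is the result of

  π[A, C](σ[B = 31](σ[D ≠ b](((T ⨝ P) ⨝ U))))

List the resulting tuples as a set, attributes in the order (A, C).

T ⋈ P (natural join on G): {(17, a, 3, q), (17, a, 3, u), (17, a, 3, v), (17, b, 26, q), (17, b, 26, u), (17, b, 26, v), (17, b, 27, q), (17, b, 27, u), (17, b, 27, v), (17, p, 3, q), (17, p, 3, u), (17, p, 3, v), (17, r, 33, q), (17, r, 33, u), (17, r, 33, v), (17, t, 29, q), (17, t, 29, u), (17, t, 29, v), (25, x, 7, d)}
(T ⨝ P) ⋈ U (natural join on G): {(17, a, 3, q, 1), (17, a, 3, q, 25), (17, a, 3, q, 31), (17, a, 3, u, 1), (17, a, 3, u, 25), (17, a, 3, u, 31), (17, a, 3, v, 1), (17, a, 3, v, 25), (17, a, 3, v, 31), (17, b, 26, q, 1), (17, b, 26, q, 25), (17, b, 26, q, 31), (17, b, 26, u, 1), (17, b, 26, u, 25), (17, b, 26, u, 31), (17, b, 26, v, 1), (17, b, 26, v, 25), (17, b, 26, v, 31), (17, b, 27, q, 1), (17, b, 27, q, 25), (17, b, 27, q, 31), (17, b, 27, u, 1), (17, b, 27, u, 25), (17, b, 27, u, 31), (17, b, 27, v, 1), (17, b, 27, v, 25), (17, b, 27, v, 31), (17, p, 3, q, 1), (17, p, 3, q, 25), (17, p, 3, q, 31), (17, p, 3, u, 1), (17, p, 3, u, 25), (17, p, 3, u, 31), (17, p, 3, v, 1), (17, p, 3, v, 25), (17, p, 3, v, 31), (17, r, 33, q, 1), (17, r, 33, q, 25), (17, r, 33, q, 31), (17, r, 33, u, 1), (17, r, 33, u, 25), (17, r, 33, u, 31), (17, r, 33, v, 1), (17, r, 33, v, 25), (17, r, 33, v, 31), (17, t, 29, q, 1), (17, t, 29, q, 25), (17, t, 29, q, 31), (17, t, 29, u, 1), (17, t, 29, u, 25), (17, t, 29, u, 31), (17, t, 29, v, 1), (17, t, 29, v, 25), (17, t, 29, v, 31)}
Selection D ≠ b: {(17, a, 3, q, 1), (17, a, 3, q, 25), (17, a, 3, q, 31), (17, a, 3, u, 1), (17, a, 3, u, 25), (17, a, 3, u, 31), (17, a, 3, v, 1), (17, a, 3, v, 25), (17, a, 3, v, 31), (17, p, 3, q, 1), (17, p, 3, q, 25), (17, p, 3, q, 31), (17, p, 3, u, 1), (17, p, 3, u, 25), (17, p, 3, u, 31), (17, p, 3, v, 1), (17, p, 3, v, 25), (17, p, 3, v, 31), (17, r, 33, q, 1), (17, r, 33, q, 25), (17, r, 33, q, 31), (17, r, 33, u, 1), (17, r, 33, u, 25), (17, r, 33, u, 31), (17, r, 33, v, 1), (17, r, 33, v, 25), (17, r, 33, v, 31), (17, t, 29, q, 1), (17, t, 29, q, 25), (17, t, 29, q, 31), (17, t, 29, u, 1), (17, t, 29, u, 25), (17, t, 29, u, 31), (17, t, 29, v, 1), (17, t, 29, v, 25), (17, t, 29, v, 31)}
Selection B = 31: {(17, a, 3, q, 31), (17, a, 3, u, 31), (17, a, 3, v, 31), (17, p, 3, q, 31), (17, p, 3, u, 31), (17, p, 3, v, 31), (17, r, 33, q, 31), (17, r, 33, u, 31), (17, r, 33, v, 31), (17, t, 29, q, 31), (17, t, 29, u, 31), (17, t, 29, v, 31)}
π[A, C]: project onto (A, C) (3 duplicate(s) eliminated) → {(q, 29), (q, 3), (q, 33), (u, 29), (u, 3), (u, 33), (v, 29), (v, 3), (v, 33)}

{(q, 29), (q, 3), (q, 33), (u, 29), (u, 3), (u, 33), (v, 29), (v, 3), (v, 33)}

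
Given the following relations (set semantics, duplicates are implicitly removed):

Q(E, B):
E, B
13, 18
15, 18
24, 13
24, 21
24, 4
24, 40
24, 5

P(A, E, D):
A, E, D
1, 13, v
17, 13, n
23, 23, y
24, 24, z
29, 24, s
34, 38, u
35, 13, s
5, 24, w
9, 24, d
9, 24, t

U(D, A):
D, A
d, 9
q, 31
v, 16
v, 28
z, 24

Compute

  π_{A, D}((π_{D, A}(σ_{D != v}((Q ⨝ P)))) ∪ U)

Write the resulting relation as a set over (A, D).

{(16, v), (17, n), (24, z), (28, v), (29, s), (31, q), (35, s), (5, w), (9, d), (9, t)}

Natural join on E: {(13, 18, 1, v), (13, 18, 17, n), (13, 18, 35, s), (24, 13, 24, z), (24, 13, 29, s), (24, 13, 5, w), (24, 13, 9, d), (24, 13, 9, t), (24, 21, 24, z), (24, 21, 29, s), (24, 21, 5, w), (24, 21, 9, d), (24, 21, 9, t), (24, 4, 24, z), (24, 4, 29, s), (24, 4, 5, w), (24, 4, 9, d), (24, 4, 9, t), (24, 40, 24, z), (24, 40, 29, s), (24, 40, 5, w), (24, 40, 9, d), (24, 40, 9, t), (24, 5, 24, z), (24, 5, 29, s), (24, 5, 5, w), (24, 5, 9, d), (24, 5, 9, t)}
Selection D != v: {(13, 18, 17, n), (13, 18, 35, s), (24, 13, 24, z), (24, 13, 29, s), (24, 13, 5, w), (24, 13, 9, d), (24, 13, 9, t), (24, 21, 24, z), (24, 21, 29, s), (24, 21, 5, w), (24, 21, 9, d), (24, 21, 9, t), (24, 4, 24, z), (24, 4, 29, s), (24, 4, 5, w), (24, 4, 9, d), (24, 4, 9, t), (24, 40, 24, z), (24, 40, 29, s), (24, 40, 5, w), (24, 40, 9, d), (24, 40, 9, t), (24, 5, 24, z), (24, 5, 29, s), (24, 5, 5, w), (24, 5, 9, d), (24, 5, 9, t)}
Projecting to D, A (20 duplicate(s) eliminated): {(d, 9), (n, 17), (s, 29), (s, 35), (t, 9), (w, 5), (z, 24)}
Set union of the two operands is {(d, 9), (n, 17), (q, 31), (s, 29), (s, 35), (t, 9), (v, 16), (v, 28), (w, 5), (z, 24)}.
Projecting to A, D: {(16, v), (17, n), (24, z), (28, v), (29, s), (31, q), (35, s), (5, w), (9, d), (9, t)}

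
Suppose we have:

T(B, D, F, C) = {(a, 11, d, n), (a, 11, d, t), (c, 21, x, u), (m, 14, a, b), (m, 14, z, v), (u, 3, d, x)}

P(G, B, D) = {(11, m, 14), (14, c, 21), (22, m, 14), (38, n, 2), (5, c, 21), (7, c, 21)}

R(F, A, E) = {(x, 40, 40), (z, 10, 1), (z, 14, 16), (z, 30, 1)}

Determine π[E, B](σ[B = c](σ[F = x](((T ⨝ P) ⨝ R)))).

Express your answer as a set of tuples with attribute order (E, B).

{(40, c)}

Joining T and P on B, D yields {(c, 21, x, u, 14), (c, 21, x, u, 5), (c, 21, x, u, 7), (m, 14, a, b, 11), (m, 14, a, b, 22), (m, 14, z, v, 11), (m, 14, z, v, 22)}.
Joining (T ⨝ P) and R on F yields {(c, 21, x, u, 14, 40, 40), (c, 21, x, u, 5, 40, 40), (c, 21, x, u, 7, 40, 40), (m, 14, z, v, 11, 10, 1), (m, 14, z, v, 11, 14, 16), (m, 14, z, v, 11, 30, 1), (m, 14, z, v, 22, 10, 1), (m, 14, z, v, 22, 14, 16), (m, 14, z, v, 22, 30, 1)}.
Apply σ_{F = x}; surviving tuples: {(c, 21, x, u, 14, 40, 40), (c, 21, x, u, 5, 40, 40), (c, 21, x, u, 7, 40, 40)}
Apply σ_{B = c}; surviving tuples: {(c, 21, x, u, 14, 40, 40), (c, 21, x, u, 5, 40, 40), (c, 21, x, u, 7, 40, 40)}
Keep only column(s) E, B (2 duplicate(s) eliminated): {(40, c)}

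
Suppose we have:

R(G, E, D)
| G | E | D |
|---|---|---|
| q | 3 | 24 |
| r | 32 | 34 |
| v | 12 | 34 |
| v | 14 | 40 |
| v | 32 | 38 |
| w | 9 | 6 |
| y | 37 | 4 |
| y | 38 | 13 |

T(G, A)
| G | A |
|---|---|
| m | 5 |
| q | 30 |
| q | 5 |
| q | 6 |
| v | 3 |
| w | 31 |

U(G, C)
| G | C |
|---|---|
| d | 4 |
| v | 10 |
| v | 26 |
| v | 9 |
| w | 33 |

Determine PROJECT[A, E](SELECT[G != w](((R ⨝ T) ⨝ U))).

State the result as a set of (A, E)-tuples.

Joining R and T on G yields {(q, 3, 24, 30), (q, 3, 24, 5), (q, 3, 24, 6), (v, 12, 34, 3), (v, 14, 40, 3), (v, 32, 38, 3), (w, 9, 6, 31)}.
Joining (R ⨝ T) and U on G yields {(v, 12, 34, 3, 10), (v, 12, 34, 3, 26), (v, 12, 34, 3, 9), (v, 14, 40, 3, 10), (v, 14, 40, 3, 26), (v, 14, 40, 3, 9), (v, 32, 38, 3, 10), (v, 32, 38, 3, 26), (v, 32, 38, 3, 9), (w, 9, 6, 31, 33)}.
σ[G != w]: keep tuples satisfying G != w → {(v, 12, 34, 3, 10), (v, 12, 34, 3, 26), (v, 12, 34, 3, 9), (v, 14, 40, 3, 10), (v, 14, 40, 3, 26), (v, 14, 40, 3, 9), (v, 32, 38, 3, 10), (v, 32, 38, 3, 26), (v, 32, 38, 3, 9)}
π[A, E]: project onto (A, E) (6 duplicate(s) eliminated) → {(3, 12), (3, 14), (3, 32)}

{(3, 12), (3, 14), (3, 32)}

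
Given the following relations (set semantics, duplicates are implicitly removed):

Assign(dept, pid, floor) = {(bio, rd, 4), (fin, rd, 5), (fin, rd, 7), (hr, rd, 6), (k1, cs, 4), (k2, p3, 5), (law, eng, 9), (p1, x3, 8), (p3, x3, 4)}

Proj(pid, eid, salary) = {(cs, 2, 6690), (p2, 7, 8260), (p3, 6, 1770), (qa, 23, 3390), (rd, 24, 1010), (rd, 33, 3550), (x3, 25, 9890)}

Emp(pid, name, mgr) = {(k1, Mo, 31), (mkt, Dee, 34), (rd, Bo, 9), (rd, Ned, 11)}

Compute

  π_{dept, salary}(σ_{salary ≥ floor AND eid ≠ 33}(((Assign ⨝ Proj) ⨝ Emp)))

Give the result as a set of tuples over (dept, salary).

Assign ⋈ Proj (natural join on pid): {(bio, rd, 4, 24, 1010), (bio, rd, 4, 33, 3550), (fin, rd, 5, 24, 1010), (fin, rd, 5, 33, 3550), (fin, rd, 7, 24, 1010), (fin, rd, 7, 33, 3550), (hr, rd, 6, 24, 1010), (hr, rd, 6, 33, 3550), (k1, cs, 4, 2, 6690), (k2, p3, 5, 6, 1770), (p1, x3, 8, 25, 9890), (p3, x3, 4, 25, 9890)}
(Assign ⨝ Proj) ⋈ Emp (natural join on pid): {(bio, rd, 4, 24, 1010, Bo, 9), (bio, rd, 4, 24, 1010, Ned, 11), (bio, rd, 4, 33, 3550, Bo, 9), (bio, rd, 4, 33, 3550, Ned, 11), (fin, rd, 5, 24, 1010, Bo, 9), (fin, rd, 5, 24, 1010, Ned, 11), (fin, rd, 5, 33, 3550, Bo, 9), (fin, rd, 5, 33, 3550, Ned, 11), (fin, rd, 7, 24, 1010, Bo, 9), (fin, rd, 7, 24, 1010, Ned, 11), (fin, rd, 7, 33, 3550, Bo, 9), (fin, rd, 7, 33, 3550, Ned, 11), (hr, rd, 6, 24, 1010, Bo, 9), (hr, rd, 6, 24, 1010, Ned, 11), (hr, rd, 6, 33, 3550, Bo, 9), (hr, rd, 6, 33, 3550, Ned, 11)}
Selection salary ≥ floor AND eid ≠ 33: {(bio, rd, 4, 24, 1010, Bo, 9), (bio, rd, 4, 24, 1010, Ned, 11), (fin, rd, 5, 24, 1010, Bo, 9), (fin, rd, 5, 24, 1010, Ned, 11), (fin, rd, 7, 24, 1010, Bo, 9), (fin, rd, 7, 24, 1010, Ned, 11), (hr, rd, 6, 24, 1010, Bo, 9), (hr, rd, 6, 24, 1010, Ned, 11)}
Projecting to dept, salary (5 duplicate(s) eliminated): {(bio, 1010), (fin, 1010), (hr, 1010)}

{(bio, 1010), (fin, 1010), (hr, 1010)}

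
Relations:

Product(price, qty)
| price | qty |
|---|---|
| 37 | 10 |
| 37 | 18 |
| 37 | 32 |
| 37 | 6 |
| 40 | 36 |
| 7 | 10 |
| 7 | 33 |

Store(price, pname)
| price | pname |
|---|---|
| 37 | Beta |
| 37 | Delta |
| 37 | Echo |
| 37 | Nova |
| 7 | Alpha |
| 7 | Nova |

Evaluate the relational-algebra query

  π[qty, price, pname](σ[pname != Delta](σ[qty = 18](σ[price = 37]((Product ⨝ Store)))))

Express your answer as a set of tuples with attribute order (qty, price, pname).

{(18, 37, Beta), (18, 37, Echo), (18, 37, Nova)}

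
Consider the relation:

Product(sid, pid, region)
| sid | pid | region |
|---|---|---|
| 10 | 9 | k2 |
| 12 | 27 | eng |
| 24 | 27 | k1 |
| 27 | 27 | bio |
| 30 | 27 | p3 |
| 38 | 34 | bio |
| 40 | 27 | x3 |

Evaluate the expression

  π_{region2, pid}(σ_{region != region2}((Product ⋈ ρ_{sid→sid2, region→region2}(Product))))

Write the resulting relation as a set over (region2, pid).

ρ[sid→sid2, region→region2]: schema becomes (sid2, pid, region2); tuples unchanged.
Product ⋈ ρ_{sid→sid2, region→region2}(Product) (natural join on pid): {(10, 9, k2, 10, k2), (12, 27, eng, 12, eng), (12, 27, eng, 24, k1), (12, 27, eng, 27, bio), (12, 27, eng, 30, p3), (12, 27, eng, 40, x3), (24, 27, k1, 12, eng), (24, 27, k1, 24, k1), (24, 27, k1, 27, bio), (24, 27, k1, 30, p3), (24, 27, k1, 40, x3), (27, 27, bio, 12, eng), (27, 27, bio, 24, k1), (27, 27, bio, 27, bio), (27, 27, bio, 30, p3), (27, 27, bio, 40, x3), (30, 27, p3, 12, eng), (30, 27, p3, 24, k1), (30, 27, p3, 27, bio), (30, 27, p3, 30, p3), (30, 27, p3, 40, x3), (38, 34, bio, 38, bio), (40, 27, x3, 12, eng), (40, 27, x3, 24, k1), (40, 27, x3, 27, bio), (40, 27, x3, 30, p3), (40, 27, x3, 40, x3)}
Selection region != region2: {(12, 27, eng, 24, k1), (12, 27, eng, 27, bio), (12, 27, eng, 30, p3), (12, 27, eng, 40, x3), (24, 27, k1, 12, eng), (24, 27, k1, 27, bio), (24, 27, k1, 30, p3), (24, 27, k1, 40, x3), (27, 27, bio, 12, eng), (27, 27, bio, 24, k1), (27, 27, bio, 30, p3), (27, 27, bio, 40, x3), (30, 27, p3, 12, eng), (30, 27, p3, 24, k1), (30, 27, p3, 27, bio), (30, 27, p3, 40, x3), (40, 27, x3, 12, eng), (40, 27, x3, 24, k1), (40, 27, x3, 27, bio), (40, 27, x3, 30, p3)}
Projecting to region2, pid (15 duplicate(s) eliminated): {(bio, 27), (eng, 27), (k1, 27), (p3, 27), (x3, 27)}

{(bio, 27), (eng, 27), (k1, 27), (p3, 27), (x3, 27)}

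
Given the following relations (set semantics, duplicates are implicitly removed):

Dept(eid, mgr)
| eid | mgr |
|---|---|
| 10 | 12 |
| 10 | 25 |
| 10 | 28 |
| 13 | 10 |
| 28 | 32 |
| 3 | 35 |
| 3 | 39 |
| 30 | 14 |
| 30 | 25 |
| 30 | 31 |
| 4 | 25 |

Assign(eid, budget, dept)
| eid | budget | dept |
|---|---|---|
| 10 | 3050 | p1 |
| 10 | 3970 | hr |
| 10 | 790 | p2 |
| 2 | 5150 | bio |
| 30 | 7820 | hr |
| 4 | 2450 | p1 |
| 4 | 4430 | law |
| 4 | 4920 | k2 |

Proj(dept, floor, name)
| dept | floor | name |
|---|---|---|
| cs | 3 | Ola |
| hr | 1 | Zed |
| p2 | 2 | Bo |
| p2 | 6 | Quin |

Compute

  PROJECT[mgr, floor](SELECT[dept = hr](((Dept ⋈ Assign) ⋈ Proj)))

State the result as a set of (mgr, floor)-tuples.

{(12, 1), (14, 1), (25, 1), (28, 1), (31, 1)}

Dept ⋈ Assign (natural join on eid): {(10, 12, 3050, p1), (10, 12, 3970, hr), (10, 12, 790, p2), (10, 25, 3050, p1), (10, 25, 3970, hr), (10, 25, 790, p2), (10, 28, 3050, p1), (10, 28, 3970, hr), (10, 28, 790, p2), (30, 14, 7820, hr), (30, 25, 7820, hr), (30, 31, 7820, hr), (4, 25, 2450, p1), (4, 25, 4430, law), (4, 25, 4920, k2)}
(Dept ⋈ Assign) ⋈ Proj (natural join on dept): {(10, 12, 3970, hr, 1, Zed), (10, 12, 790, p2, 2, Bo), (10, 12, 790, p2, 6, Quin), (10, 25, 3970, hr, 1, Zed), (10, 25, 790, p2, 2, Bo), (10, 25, 790, p2, 6, Quin), (10, 28, 3970, hr, 1, Zed), (10, 28, 790, p2, 2, Bo), (10, 28, 790, p2, 6, Quin), (30, 14, 7820, hr, 1, Zed), (30, 25, 7820, hr, 1, Zed), (30, 31, 7820, hr, 1, Zed)}
Apply σ_{dept = hr}; surviving tuples: {(10, 12, 3970, hr, 1, Zed), (10, 25, 3970, hr, 1, Zed), (10, 28, 3970, hr, 1, Zed), (30, 14, 7820, hr, 1, Zed), (30, 25, 7820, hr, 1, Zed), (30, 31, 7820, hr, 1, Zed)}
Projecting to mgr, floor (1 duplicate(s) eliminated): {(12, 1), (14, 1), (25, 1), (28, 1), (31, 1)}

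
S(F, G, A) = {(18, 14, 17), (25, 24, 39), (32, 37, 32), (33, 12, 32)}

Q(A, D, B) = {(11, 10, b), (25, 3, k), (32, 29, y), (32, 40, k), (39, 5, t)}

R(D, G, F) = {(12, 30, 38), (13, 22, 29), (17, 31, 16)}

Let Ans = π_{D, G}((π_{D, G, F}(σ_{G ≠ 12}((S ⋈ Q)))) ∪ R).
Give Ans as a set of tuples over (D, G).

{(12, 30), (13, 22), (17, 31), (29, 37), (40, 37), (5, 24)}

Natural join on A: {(25, 24, 39, 5, t), (32, 37, 32, 29, y), (32, 37, 32, 40, k), (33, 12, 32, 29, y), (33, 12, 32, 40, k)}
Filtering on G ≠ 12 leaves {(25, 24, 39, 5, t), (32, 37, 32, 29, y), (32, 37, 32, 40, k)}.
Projecting to D, G, F: {(29, 37, 32), (40, 37, 32), (5, 24, 25)}
Union: {(29, 37, 32), (40, 37, 32), (5, 24, 25)} with {(12, 30, 38), (13, 22, 29), (17, 31, 16)} → {(12, 30, 38), (13, 22, 29), (17, 31, 16), (29, 37, 32), (40, 37, 32), (5, 24, 25)}
Projecting to D, G: {(12, 30), (13, 22), (17, 31), (29, 37), (40, 37), (5, 24)}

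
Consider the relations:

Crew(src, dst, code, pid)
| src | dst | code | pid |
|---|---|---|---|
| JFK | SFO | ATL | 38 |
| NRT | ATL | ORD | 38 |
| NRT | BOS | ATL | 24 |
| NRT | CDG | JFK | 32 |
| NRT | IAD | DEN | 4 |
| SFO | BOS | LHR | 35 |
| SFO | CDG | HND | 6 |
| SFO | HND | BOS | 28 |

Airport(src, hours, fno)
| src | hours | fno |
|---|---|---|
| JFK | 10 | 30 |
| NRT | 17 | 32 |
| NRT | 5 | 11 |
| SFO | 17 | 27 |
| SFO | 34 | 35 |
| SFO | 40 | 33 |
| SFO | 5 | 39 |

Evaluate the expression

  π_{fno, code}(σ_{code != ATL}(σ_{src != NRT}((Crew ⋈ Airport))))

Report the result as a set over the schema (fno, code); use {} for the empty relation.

{(27, BOS), (27, HND), (27, LHR), (33, BOS), (33, HND), (33, LHR), (35, BOS), (35, HND), (35, LHR), (39, BOS), (39, HND), (39, LHR)}

Joining Crew and Airport on src yields {(JFK, SFO, ATL, 38, 10, 30), (NRT, ATL, ORD, 38, 17, 32), (NRT, ATL, ORD, 38, 5, 11), (NRT, BOS, ATL, 24, 17, 32), (NRT, BOS, ATL, 24, 5, 11), (NRT, CDG, JFK, 32, 17, 32), (NRT, CDG, JFK, 32, 5, 11), (NRT, IAD, DEN, 4, 17, 32), (NRT, IAD, DEN, 4, 5, 11), (SFO, BOS, LHR, 35, 17, 27), (SFO, BOS, LHR, 35, 34, 35), (SFO, BOS, LHR, 35, 40, 33), (SFO, BOS, LHR, 35, 5, 39), (SFO, CDG, HND, 6, 17, 27), (SFO, CDG, HND, 6, 34, 35), (SFO, CDG, HND, 6, 40, 33), (SFO, CDG, HND, 6, 5, 39), (SFO, HND, BOS, 28, 17, 27), (SFO, HND, BOS, 28, 34, 35), (SFO, HND, BOS, 28, 40, 33), (SFO, HND, BOS, 28, 5, 39)}.
Apply σ_{src != NRT}; surviving tuples: {(JFK, SFO, ATL, 38, 10, 30), (SFO, BOS, LHR, 35, 17, 27), (SFO, BOS, LHR, 35, 34, 35), (SFO, BOS, LHR, 35, 40, 33), (SFO, BOS, LHR, 35, 5, 39), (SFO, CDG, HND, 6, 17, 27), (SFO, CDG, HND, 6, 34, 35), (SFO, CDG, HND, 6, 40, 33), (SFO, CDG, HND, 6, 5, 39), (SFO, HND, BOS, 28, 17, 27), (SFO, HND, BOS, 28, 34, 35), (SFO, HND, BOS, 28, 40, 33), (SFO, HND, BOS, 28, 5, 39)}
Apply σ_{code != ATL}; surviving tuples: {(SFO, BOS, LHR, 35, 17, 27), (SFO, BOS, LHR, 35, 34, 35), (SFO, BOS, LHR, 35, 40, 33), (SFO, BOS, LHR, 35, 5, 39), (SFO, CDG, HND, 6, 17, 27), (SFO, CDG, HND, 6, 34, 35), (SFO, CDG, HND, 6, 40, 33), (SFO, CDG, HND, 6, 5, 39), (SFO, HND, BOS, 28, 17, 27), (SFO, HND, BOS, 28, 34, 35), (SFO, HND, BOS, 28, 40, 33), (SFO, HND, BOS, 28, 5, 39)}
π_{fno, code} gives {(27, BOS), (27, HND), (27, LHR), (33, BOS), (33, HND), (33, LHR), (35, BOS), (35, HND), (35, LHR), (39, BOS), (39, HND), (39, LHR)}.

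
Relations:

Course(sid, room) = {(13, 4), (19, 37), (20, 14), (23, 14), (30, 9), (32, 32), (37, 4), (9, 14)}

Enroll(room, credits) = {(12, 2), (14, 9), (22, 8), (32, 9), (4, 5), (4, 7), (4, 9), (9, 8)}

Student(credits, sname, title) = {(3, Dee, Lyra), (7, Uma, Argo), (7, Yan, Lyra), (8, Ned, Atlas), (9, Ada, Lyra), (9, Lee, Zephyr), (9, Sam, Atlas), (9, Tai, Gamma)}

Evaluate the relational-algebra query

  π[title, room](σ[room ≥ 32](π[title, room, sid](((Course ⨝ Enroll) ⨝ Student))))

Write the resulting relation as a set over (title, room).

Joining Course and Enroll on room yields {(13, 4, 5), (13, 4, 7), (13, 4, 9), (20, 14, 9), (23, 14, 9), (30, 9, 8), (32, 32, 9), (37, 4, 5), (37, 4, 7), (37, 4, 9), (9, 14, 9)}.
Joining (Course ⨝ Enroll) and Student on credits yields {(13, 4, 7, Uma, Argo), (13, 4, 7, Yan, Lyra), (13, 4, 9, Ada, Lyra), (13, 4, 9, Lee, Zephyr), (13, 4, 9, Sam, Atlas), (13, 4, 9, Tai, Gamma), (20, 14, 9, Ada, Lyra), (20, 14, 9, Lee, Zephyr), (20, 14, 9, Sam, Atlas), (20, 14, 9, Tai, Gamma), (23, 14, 9, Ada, Lyra), (23, 14, 9, Lee, Zephyr), (23, 14, 9, Sam, Atlas), (23, 14, 9, Tai, Gamma), (30, 9, 8, Ned, Atlas), (32, 32, 9, Ada, Lyra), (32, 32, 9, Lee, Zephyr), (32, 32, 9, Sam, Atlas), (32, 32, 9, Tai, Gamma), (37, 4, 7, Uma, Argo), (37, 4, 7, Yan, Lyra), (37, 4, 9, Ada, Lyra), (37, 4, 9, Lee, Zephyr), (37, 4, 9, Sam, Atlas), (37, 4, 9, Tai, Gamma), (9, 14, 9, Ada, Lyra), (9, 14, 9, Lee, Zephyr), (9, 14, 9, Sam, Atlas), (9, 14, 9, Tai, Gamma)}.
Projecting to title, room, sid (2 duplicate(s) eliminated): {(Argo, 4, 13), (Argo, 4, 37), (Atlas, 14, 20), (Atlas, 14, 23), (Atlas, 14, 9), (Atlas, 32, 32), (Atlas, 4, 13), (Atlas, 4, 37), (Atlas, 9, 30), (Gamma, 14, 20), (Gamma, 14, 23), (Gamma, 14, 9), (Gamma, 32, 32), (Gamma, 4, 13), (Gamma, 4, 37), (Lyra, 14, 20), (Lyra, 14, 23), (Lyra, 14, 9), (Lyra, 32, 32), (Lyra, 4, 13), (Lyra, 4, 37), (Zephyr, 14, 20), (Zephyr, 14, 23), (Zephyr, 14, 9), (Zephyr, 32, 32), (Zephyr, 4, 13), (Zephyr, 4, 37)}
Filtering on room ≥ 32 leaves {(Atlas, 32, 32), (Gamma, 32, 32), (Lyra, 32, 32), (Zephyr, 32, 32)}.
Projecting to title, room: {(Atlas, 32), (Gamma, 32), (Lyra, 32), (Zephyr, 32)}

{(Atlas, 32), (Gamma, 32), (Lyra, 32), (Zephyr, 32)}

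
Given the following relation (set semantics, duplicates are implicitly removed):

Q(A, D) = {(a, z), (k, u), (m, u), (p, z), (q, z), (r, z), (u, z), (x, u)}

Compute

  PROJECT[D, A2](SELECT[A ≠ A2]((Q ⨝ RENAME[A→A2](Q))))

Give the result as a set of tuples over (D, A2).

ρ[A→A2]: schema becomes (A2, D); tuples unchanged.
Joining Q and RENAME[A→A2](Q) on D yields {(a, z, a), (a, z, p), (a, z, q), (a, z, r), (a, z, u), (k, u, k), (k, u, m), (k, u, x), (m, u, k), (m, u, m), (m, u, x), (p, z, a), (p, z, p), (p, z, q), (p, z, r), (p, z, u), (q, z, a), (q, z, p), (q, z, q), (q, z, r), (q, z, u), (r, z, a), (r, z, p), (r, z, q), (r, z, r), (r, z, u), (u, z, a), (u, z, p), (u, z, q), (u, z, r), (u, z, u), (x, u, k), (x, u, m), (x, u, x)}.
Selection A ≠ A2: {(a, z, p), (a, z, q), (a, z, r), (a, z, u), (k, u, m), (k, u, x), (m, u, k), (m, u, x), (p, z, a), (p, z, q), (p, z, r), (p, z, u), (q, z, a), (q, z, p), (q, z, r), (q, z, u), (r, z, a), (r, z, p), (r, z, q), (r, z, u), (u, z, a), (u, z, p), (u, z, q), (u, z, r), (x, u, k), (x, u, m)}
Projecting to D, A2 (18 duplicate(s) eliminated): {(u, k), (u, m), (u, x), (z, a), (z, p), (z, q), (z, r), (z, u)}

{(u, k), (u, m), (u, x), (z, a), (z, p), (z, q), (z, r), (z, u)}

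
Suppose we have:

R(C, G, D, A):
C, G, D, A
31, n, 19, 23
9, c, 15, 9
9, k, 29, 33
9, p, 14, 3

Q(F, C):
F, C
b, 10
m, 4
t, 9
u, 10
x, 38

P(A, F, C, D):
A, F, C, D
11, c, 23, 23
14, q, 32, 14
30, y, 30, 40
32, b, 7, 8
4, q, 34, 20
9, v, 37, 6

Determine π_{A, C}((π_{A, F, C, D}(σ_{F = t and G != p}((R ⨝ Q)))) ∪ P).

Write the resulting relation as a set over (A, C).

Joining R and Q on C yields {(9, c, 15, 9, t), (9, k, 29, 33, t), (9, p, 14, 3, t)}.
Apply σ_{F = t and G != p}; surviving tuples: {(9, c, 15, 9, t), (9, k, 29, 33, t)}
π[A, F, C, D]: project onto (A, F, C, D) → {(33, t, 9, 29), (9, t, 9, 15)}
Set union of the two operands is {(11, c, 23, 23), (14, q, 32, 14), (30, y, 30, 40), (32, b, 7, 8), (33, t, 9, 29), (4, q, 34, 20), (9, t, 9, 15), (9, v, 37, 6)}.
π[A, C]: project onto (A, C) → {(11, 23), (14, 32), (30, 30), (32, 7), (33, 9), (4, 34), (9, 37), (9, 9)}

{(11, 23), (14, 32), (30, 30), (32, 7), (33, 9), (4, 34), (9, 37), (9, 9)}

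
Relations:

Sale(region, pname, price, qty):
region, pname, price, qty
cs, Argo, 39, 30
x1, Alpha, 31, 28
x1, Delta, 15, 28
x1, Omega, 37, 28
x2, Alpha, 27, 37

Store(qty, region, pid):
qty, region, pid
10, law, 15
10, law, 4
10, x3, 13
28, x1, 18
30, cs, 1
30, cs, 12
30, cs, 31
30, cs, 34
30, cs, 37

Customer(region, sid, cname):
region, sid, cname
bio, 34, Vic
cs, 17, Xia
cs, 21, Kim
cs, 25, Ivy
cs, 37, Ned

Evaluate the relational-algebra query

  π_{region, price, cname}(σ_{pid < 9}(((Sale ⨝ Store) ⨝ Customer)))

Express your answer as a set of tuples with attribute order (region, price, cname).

{(cs, 39, Ivy), (cs, 39, Kim), (cs, 39, Ned), (cs, 39, Xia)}

Natural join on region, qty: {(cs, Argo, 39, 30, 1), (cs, Argo, 39, 30, 12), (cs, Argo, 39, 30, 31), (cs, Argo, 39, 30, 34), (cs, Argo, 39, 30, 37), (x1, Alpha, 31, 28, 18), (x1, Delta, 15, 28, 18), (x1, Omega, 37, 28, 18)}
Natural join on region: {(cs, Argo, 39, 30, 1, 17, Xia), (cs, Argo, 39, 30, 1, 21, Kim), (cs, Argo, 39, 30, 1, 25, Ivy), (cs, Argo, 39, 30, 1, 37, Ned), (cs, Argo, 39, 30, 12, 17, Xia), (cs, Argo, 39, 30, 12, 21, Kim), (cs, Argo, 39, 30, 12, 25, Ivy), (cs, Argo, 39, 30, 12, 37, Ned), (cs, Argo, 39, 30, 31, 17, Xia), (cs, Argo, 39, 30, 31, 21, Kim), (cs, Argo, 39, 30, 31, 25, Ivy), (cs, Argo, 39, 30, 31, 37, Ned), (cs, Argo, 39, 30, 34, 17, Xia), (cs, Argo, 39, 30, 34, 21, Kim), (cs, Argo, 39, 30, 34, 25, Ivy), (cs, Argo, 39, 30, 34, 37, Ned), (cs, Argo, 39, 30, 37, 17, Xia), (cs, Argo, 39, 30, 37, 21, Kim), (cs, Argo, 39, 30, 37, 25, Ivy), (cs, Argo, 39, 30, 37, 37, Ned)}
Filtering on pid < 9 leaves {(cs, Argo, 39, 30, 1, 17, Xia), (cs, Argo, 39, 30, 1, 21, Kim), (cs, Argo, 39, 30, 1, 25, Ivy), (cs, Argo, 39, 30, 1, 37, Ned)}.
Keep only column(s) region, price, cname: {(cs, 39, Ivy), (cs, 39, Kim), (cs, 39, Ned), (cs, 39, Xia)}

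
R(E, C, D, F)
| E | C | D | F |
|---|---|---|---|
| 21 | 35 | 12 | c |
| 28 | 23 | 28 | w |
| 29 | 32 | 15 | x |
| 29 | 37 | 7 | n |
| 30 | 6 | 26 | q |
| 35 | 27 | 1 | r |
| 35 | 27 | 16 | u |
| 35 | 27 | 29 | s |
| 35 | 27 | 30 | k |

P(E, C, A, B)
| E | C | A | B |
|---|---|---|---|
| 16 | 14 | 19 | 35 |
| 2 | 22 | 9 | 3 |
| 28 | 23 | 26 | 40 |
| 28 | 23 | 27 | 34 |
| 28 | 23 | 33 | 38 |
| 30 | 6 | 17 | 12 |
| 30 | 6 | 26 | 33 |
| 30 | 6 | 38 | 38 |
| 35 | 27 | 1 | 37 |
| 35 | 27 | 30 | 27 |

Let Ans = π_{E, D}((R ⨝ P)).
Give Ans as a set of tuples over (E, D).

Natural join on E, C: {(28, 23, 28, w, 26, 40), (28, 23, 28, w, 27, 34), (28, 23, 28, w, 33, 38), (30, 6, 26, q, 17, 12), (30, 6, 26, q, 26, 33), (30, 6, 26, q, 38, 38), (35, 27, 1, r, 1, 37), (35, 27, 1, r, 30, 27), (35, 27, 16, u, 1, 37), (35, 27, 16, u, 30, 27), (35, 27, 29, s, 1, 37), (35, 27, 29, s, 30, 27), (35, 27, 30, k, 1, 37), (35, 27, 30, k, 30, 27)}
π_{E, D} gives {(28, 28), (30, 26), (35, 1), (35, 16), (35, 29), (35, 30)} (8 duplicate(s) eliminated).

{(28, 28), (30, 26), (35, 1), (35, 16), (35, 29), (35, 30)}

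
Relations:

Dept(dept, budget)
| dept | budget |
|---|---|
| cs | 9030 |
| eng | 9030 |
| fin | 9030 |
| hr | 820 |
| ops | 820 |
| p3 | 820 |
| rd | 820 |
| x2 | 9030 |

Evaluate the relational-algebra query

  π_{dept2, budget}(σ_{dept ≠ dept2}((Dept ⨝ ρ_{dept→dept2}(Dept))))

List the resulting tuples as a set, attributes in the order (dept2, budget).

ρ[dept→dept2]: schema becomes (dept2, budget); tuples unchanged.
Joining Dept and ρ_{dept→dept2}(Dept) on budget yields {(cs, 9030, cs), (cs, 9030, eng), (cs, 9030, fin), (cs, 9030, x2), (eng, 9030, cs), (eng, 9030, eng), (eng, 9030, fin), (eng, 9030, x2), (fin, 9030, cs), (fin, 9030, eng), (fin, 9030, fin), (fin, 9030, x2), (hr, 820, hr), (hr, 820, ops), (hr, 820, p3), (hr, 820, rd), (ops, 820, hr), (ops, 820, ops), (ops, 820, p3), (ops, 820, rd), (p3, 820, hr), (p3, 820, ops), (p3, 820, p3), (p3, 820, rd), (rd, 820, hr), (rd, 820, ops), (rd, 820, p3), (rd, 820, rd), (x2, 9030, cs), (x2, 9030, eng), (x2, 9030, fin), (x2, 9030, x2)}.
Selection dept ≠ dept2: {(cs, 9030, eng), (cs, 9030, fin), (cs, 9030, x2), (eng, 9030, cs), (eng, 9030, fin), (eng, 9030, x2), (fin, 9030, cs), (fin, 9030, eng), (fin, 9030, x2), (hr, 820, ops), (hr, 820, p3), (hr, 820, rd), (ops, 820, hr), (ops, 820, p3), (ops, 820, rd), (p3, 820, hr), (p3, 820, ops), (p3, 820, rd), (rd, 820, hr), (rd, 820, ops), (rd, 820, p3), (x2, 9030, cs), (x2, 9030, eng), (x2, 9030, fin)}
π[dept2, budget]: project onto (dept2, budget) (16 duplicate(s) eliminated) → {(cs, 9030), (eng, 9030), (fin, 9030), (hr, 820), (ops, 820), (p3, 820), (rd, 820), (x2, 9030)}

{(cs, 9030), (eng, 9030), (fin, 9030), (hr, 820), (ops, 820), (p3, 820), (rd, 820), (x2, 9030)}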